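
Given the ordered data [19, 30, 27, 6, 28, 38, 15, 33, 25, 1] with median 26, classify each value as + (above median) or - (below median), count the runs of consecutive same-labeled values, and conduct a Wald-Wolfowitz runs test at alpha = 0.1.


Step 1: Compute median = 26; label A = above, B = below.
Labels in order: BAABAABABB  (n_A = 5, n_B = 5)
Step 2: Count runs R = 7.
Step 3: Under H0 (random ordering), E[R] = 2*n_A*n_B/(n_A+n_B) + 1 = 2*5*5/10 + 1 = 6.0000.
        Var[R] = 2*n_A*n_B*(2*n_A*n_B - n_A - n_B) / ((n_A+n_B)^2 * (n_A+n_B-1)) = 2000/900 = 2.2222.
        SD[R] = 1.4907.
Step 4: Continuity-corrected z = (R - 0.5 - E[R]) / SD[R] = (7 - 0.5 - 6.0000) / 1.4907 = 0.3354.
Step 5: Two-sided p-value via normal approximation = 2*(1 - Phi(|z|)) = 0.737316.
Step 6: alpha = 0.1. fail to reject H0.

R = 7, z = 0.3354, p = 0.737316, fail to reject H0.


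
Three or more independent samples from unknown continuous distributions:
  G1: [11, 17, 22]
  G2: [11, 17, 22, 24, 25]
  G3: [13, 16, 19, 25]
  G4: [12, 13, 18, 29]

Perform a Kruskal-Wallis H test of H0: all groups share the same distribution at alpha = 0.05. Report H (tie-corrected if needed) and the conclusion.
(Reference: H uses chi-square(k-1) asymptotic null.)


Step 1: Combine all N = 16 observations and assign midranks.
sorted (value, group, rank): (11,G1,1.5), (11,G2,1.5), (12,G4,3), (13,G3,4.5), (13,G4,4.5), (16,G3,6), (17,G1,7.5), (17,G2,7.5), (18,G4,9), (19,G3,10), (22,G1,11.5), (22,G2,11.5), (24,G2,13), (25,G2,14.5), (25,G3,14.5), (29,G4,16)
Step 2: Sum ranks within each group.
R_1 = 20.5 (n_1 = 3)
R_2 = 48 (n_2 = 5)
R_3 = 35 (n_3 = 4)
R_4 = 32.5 (n_4 = 4)
Step 3: H = 12/(N(N+1)) * sum(R_i^2/n_i) - 3(N+1)
     = 12/(16*17) * (20.5^2/3 + 48^2/5 + 35^2/4 + 32.5^2/4) - 3*17
     = 0.044118 * 1171.2 - 51
     = 0.670404.
Step 4: Ties present; correction factor C = 1 - 30/(16^3 - 16) = 0.992647. Corrected H = 0.670404 / 0.992647 = 0.675370.
Step 5: Under H0, H ~ chi^2(3); p-value = 0.878981.
Step 6: alpha = 0.05. fail to reject H0.

H = 0.6754, df = 3, p = 0.878981, fail to reject H0.


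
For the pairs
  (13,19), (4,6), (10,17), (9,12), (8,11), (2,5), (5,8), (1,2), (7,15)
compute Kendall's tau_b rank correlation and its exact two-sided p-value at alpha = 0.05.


Step 1: Enumerate the 36 unordered pairs (i,j) with i<j and classify each by sign(x_j-x_i) * sign(y_j-y_i).
  (1,2):dx=-9,dy=-13->C; (1,3):dx=-3,dy=-2->C; (1,4):dx=-4,dy=-7->C; (1,5):dx=-5,dy=-8->C
  (1,6):dx=-11,dy=-14->C; (1,7):dx=-8,dy=-11->C; (1,8):dx=-12,dy=-17->C; (1,9):dx=-6,dy=-4->C
  (2,3):dx=+6,dy=+11->C; (2,4):dx=+5,dy=+6->C; (2,5):dx=+4,dy=+5->C; (2,6):dx=-2,dy=-1->C
  (2,7):dx=+1,dy=+2->C; (2,8):dx=-3,dy=-4->C; (2,9):dx=+3,dy=+9->C; (3,4):dx=-1,dy=-5->C
  (3,5):dx=-2,dy=-6->C; (3,6):dx=-8,dy=-12->C; (3,7):dx=-5,dy=-9->C; (3,8):dx=-9,dy=-15->C
  (3,9):dx=-3,dy=-2->C; (4,5):dx=-1,dy=-1->C; (4,6):dx=-7,dy=-7->C; (4,7):dx=-4,dy=-4->C
  (4,8):dx=-8,dy=-10->C; (4,9):dx=-2,dy=+3->D; (5,6):dx=-6,dy=-6->C; (5,7):dx=-3,dy=-3->C
  (5,8):dx=-7,dy=-9->C; (5,9):dx=-1,dy=+4->D; (6,7):dx=+3,dy=+3->C; (6,8):dx=-1,dy=-3->C
  (6,9):dx=+5,dy=+10->C; (7,8):dx=-4,dy=-6->C; (7,9):dx=+2,dy=+7->C; (8,9):dx=+6,dy=+13->C
Step 2: C = 34, D = 2, total pairs = 36.
Step 3: tau = (C - D)/(n(n-1)/2) = (34 - 2)/36 = 0.888889.
Step 4: Exact two-sided p-value (enumerate n! = 362880 permutations of y under H0): p = 0.000243.
Step 5: alpha = 0.05. reject H0.

tau_b = 0.8889 (C=34, D=2), p = 0.000243, reject H0.


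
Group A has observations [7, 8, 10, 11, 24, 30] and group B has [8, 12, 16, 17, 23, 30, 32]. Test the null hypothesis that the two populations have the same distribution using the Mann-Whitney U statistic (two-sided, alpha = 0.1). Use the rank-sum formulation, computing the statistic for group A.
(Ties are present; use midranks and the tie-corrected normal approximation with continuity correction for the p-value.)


Step 1: Combine and sort all 13 observations; assign midranks.
sorted (value, group): (7,X), (8,X), (8,Y), (10,X), (11,X), (12,Y), (16,Y), (17,Y), (23,Y), (24,X), (30,X), (30,Y), (32,Y)
ranks: 7->1, 8->2.5, 8->2.5, 10->4, 11->5, 12->6, 16->7, 17->8, 23->9, 24->10, 30->11.5, 30->11.5, 32->13
Step 2: Rank sum for X: R1 = 1 + 2.5 + 4 + 5 + 10 + 11.5 = 34.
Step 3: U_X = R1 - n1(n1+1)/2 = 34 - 6*7/2 = 34 - 21 = 13.
       U_Y = n1*n2 - U_X = 42 - 13 = 29.
Step 4: Ties are present, so use the tie-corrected normal approximation (with continuity correction) for the p-value.
Step 5: p-value = 0.282651; compare to alpha = 0.1. fail to reject H0.

U_X = 13, p = 0.282651, fail to reject H0 at alpha = 0.1.


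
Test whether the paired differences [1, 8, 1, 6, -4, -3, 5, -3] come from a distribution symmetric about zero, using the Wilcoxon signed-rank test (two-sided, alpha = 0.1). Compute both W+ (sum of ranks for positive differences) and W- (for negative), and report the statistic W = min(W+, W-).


Step 1: Drop any zero differences (none here) and take |d_i|.
|d| = [1, 8, 1, 6, 4, 3, 5, 3]
Step 2: Midrank |d_i| (ties get averaged ranks).
ranks: |1|->1.5, |8|->8, |1|->1.5, |6|->7, |4|->5, |3|->3.5, |5|->6, |3|->3.5
Step 3: Attach original signs; sum ranks with positive sign and with negative sign.
W+ = 1.5 + 8 + 1.5 + 7 + 6 = 24
W- = 5 + 3.5 + 3.5 = 12
(Check: W+ + W- = 36 should equal n(n+1)/2 = 36.)
Step 4: Test statistic W = min(W+, W-) = 12.
Step 5: Ties in |d|, so use the tie-corrected normal approximation.
        E[W] = n(n+1)/4 = 8*9/4 = 18.
        Tie groups: |d|=1 (t=2), |d|=3 (t=2); sum(t^3 - t) = 12.
        Var[W] = n(n+1)(2n+1)/24 - sum(t^3-t)/48 = 1224/24 - 12/48 = 50.75.
        z = (W - E[W]) / sqrt(Var[W]) = (12 - 18) / 7.1239 = -0.8422.
        Two-sided p = 2*Phi(z) = 0.399656.
Step 6: alpha = 0.1. fail to reject H0.

W+ = 24, W- = 12, W = min = 12, p = 0.399656, fail to reject H0.


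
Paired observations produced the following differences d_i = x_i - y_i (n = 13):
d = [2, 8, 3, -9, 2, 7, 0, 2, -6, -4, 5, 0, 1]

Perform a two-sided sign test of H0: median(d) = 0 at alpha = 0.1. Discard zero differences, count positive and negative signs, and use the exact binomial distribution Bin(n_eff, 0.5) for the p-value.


Step 1: Discard zero differences. Original n = 13; n_eff = number of nonzero differences = 11.
Nonzero differences (with sign): +2, +8, +3, -9, +2, +7, +2, -6, -4, +5, +1
Step 2: Count signs: positive = 8, negative = 3.
Step 3: Under H0: P(positive) = 0.5, so the number of positives S ~ Bin(11, 0.5).
Step 4: Two-sided exact p-value = sum of Bin(11,0.5) probabilities at or below the observed probability = 0.226562.
Step 5: alpha = 0.1. fail to reject H0.

n_eff = 11, pos = 8, neg = 3, p = 0.226562, fail to reject H0.


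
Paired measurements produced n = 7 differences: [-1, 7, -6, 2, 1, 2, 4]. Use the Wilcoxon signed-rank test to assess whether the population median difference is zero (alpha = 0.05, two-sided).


Step 1: Drop any zero differences (none here) and take |d_i|.
|d| = [1, 7, 6, 2, 1, 2, 4]
Step 2: Midrank |d_i| (ties get averaged ranks).
ranks: |1|->1.5, |7|->7, |6|->6, |2|->3.5, |1|->1.5, |2|->3.5, |4|->5
Step 3: Attach original signs; sum ranks with positive sign and with negative sign.
W+ = 7 + 3.5 + 1.5 + 3.5 + 5 = 20.5
W- = 1.5 + 6 = 7.5
(Check: W+ + W- = 28 should equal n(n+1)/2 = 28.)
Step 4: Test statistic W = min(W+, W-) = 7.5.
Step 5: Ties in |d|, so use the tie-corrected normal approximation.
        E[W] = n(n+1)/4 = 7*8/4 = 14.
        Tie groups: |d|=1 (t=2), |d|=2 (t=2); sum(t^3 - t) = 12.
        Var[W] = n(n+1)(2n+1)/24 - sum(t^3-t)/48 = 840/24 - 12/48 = 34.75.
        z = (W - E[W]) / sqrt(Var[W]) = (7.5 - 14) / 5.8949 = -1.1026.
        Two-sided p = 2*Phi(z) = 0.270181.
Step 6: alpha = 0.05. fail to reject H0.

W+ = 20.5, W- = 7.5, W = min = 7.5, p = 0.270181, fail to reject H0.


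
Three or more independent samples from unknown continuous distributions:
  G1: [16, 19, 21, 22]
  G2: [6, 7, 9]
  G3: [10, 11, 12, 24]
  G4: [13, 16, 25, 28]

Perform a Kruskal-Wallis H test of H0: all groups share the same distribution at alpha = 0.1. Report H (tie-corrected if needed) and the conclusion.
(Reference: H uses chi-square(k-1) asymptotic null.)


Step 1: Combine all N = 15 observations and assign midranks.
sorted (value, group, rank): (6,G2,1), (7,G2,2), (9,G2,3), (10,G3,4), (11,G3,5), (12,G3,6), (13,G4,7), (16,G1,8.5), (16,G4,8.5), (19,G1,10), (21,G1,11), (22,G1,12), (24,G3,13), (25,G4,14), (28,G4,15)
Step 2: Sum ranks within each group.
R_1 = 41.5 (n_1 = 4)
R_2 = 6 (n_2 = 3)
R_3 = 28 (n_3 = 4)
R_4 = 44.5 (n_4 = 4)
Step 3: H = 12/(N(N+1)) * sum(R_i^2/n_i) - 3(N+1)
     = 12/(15*16) * (41.5^2/4 + 6^2/3 + 28^2/4 + 44.5^2/4) - 3*16
     = 0.050000 * 1133.62 - 48
     = 8.681250.
Step 4: Ties present; correction factor C = 1 - 6/(15^3 - 15) = 0.998214. Corrected H = 8.681250 / 0.998214 = 8.696780.
Step 5: Under H0, H ~ chi^2(3); p-value = 0.033606.
Step 6: alpha = 0.1. reject H0.

H = 8.6968, df = 3, p = 0.033606, reject H0.


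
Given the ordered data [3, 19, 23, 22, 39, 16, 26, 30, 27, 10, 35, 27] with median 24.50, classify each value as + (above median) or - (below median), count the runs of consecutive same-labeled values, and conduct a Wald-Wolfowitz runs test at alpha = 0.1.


Step 1: Compute median = 24.50; label A = above, B = below.
Labels in order: BBBBABAAABAA  (n_A = 6, n_B = 6)
Step 2: Count runs R = 6.
Step 3: Under H0 (random ordering), E[R] = 2*n_A*n_B/(n_A+n_B) + 1 = 2*6*6/12 + 1 = 7.0000.
        Var[R] = 2*n_A*n_B*(2*n_A*n_B - n_A - n_B) / ((n_A+n_B)^2 * (n_A+n_B-1)) = 4320/1584 = 2.7273.
        SD[R] = 1.6514.
Step 4: Continuity-corrected z = (R + 0.5 - E[R]) / SD[R] = (6 + 0.5 - 7.0000) / 1.6514 = -0.3028.
Step 5: Two-sided p-value via normal approximation = 2*(1 - Phi(|z|)) = 0.762069.
Step 6: alpha = 0.1. fail to reject H0.

R = 6, z = -0.3028, p = 0.762069, fail to reject H0.


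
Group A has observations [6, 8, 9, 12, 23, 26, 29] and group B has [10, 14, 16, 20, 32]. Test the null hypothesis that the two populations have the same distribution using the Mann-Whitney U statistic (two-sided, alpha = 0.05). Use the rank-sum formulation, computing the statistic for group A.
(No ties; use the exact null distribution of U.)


Step 1: Combine and sort all 12 observations; assign midranks.
sorted (value, group): (6,X), (8,X), (9,X), (10,Y), (12,X), (14,Y), (16,Y), (20,Y), (23,X), (26,X), (29,X), (32,Y)
ranks: 6->1, 8->2, 9->3, 10->4, 12->5, 14->6, 16->7, 20->8, 23->9, 26->10, 29->11, 32->12
Step 2: Rank sum for X: R1 = 1 + 2 + 3 + 5 + 9 + 10 + 11 = 41.
Step 3: U_X = R1 - n1(n1+1)/2 = 41 - 7*8/2 = 41 - 28 = 13.
       U_Y = n1*n2 - U_X = 35 - 13 = 22.
Step 4: No ties, so the exact null distribution of U (based on enumerating the C(12,7) = 792 equally likely rank assignments) gives the two-sided p-value.
Step 5: p-value = 0.530303; compare to alpha = 0.05. fail to reject H0.

U_X = 13, p = 0.530303, fail to reject H0 at alpha = 0.05.


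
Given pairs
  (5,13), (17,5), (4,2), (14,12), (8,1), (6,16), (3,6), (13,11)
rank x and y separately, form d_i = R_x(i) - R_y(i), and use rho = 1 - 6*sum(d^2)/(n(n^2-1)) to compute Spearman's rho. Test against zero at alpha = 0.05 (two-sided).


Step 1: Rank x and y separately (midranks; no ties here).
rank(x): 5->3, 17->8, 4->2, 14->7, 8->5, 6->4, 3->1, 13->6
rank(y): 13->7, 5->3, 2->2, 12->6, 1->1, 16->8, 6->4, 11->5
Step 2: d_i = R_x(i) - R_y(i); compute d_i^2.
  (3-7)^2=16, (8-3)^2=25, (2-2)^2=0, (7-6)^2=1, (5-1)^2=16, (4-8)^2=16, (1-4)^2=9, (6-5)^2=1
sum(d^2) = 84.
Step 3: rho = 1 - 6*84 / (8*(8^2 - 1)) = 1 - 504/504 = 0.000000.
Step 4: Under H0, t = rho * sqrt((n-2)/(1-rho^2)) = 0.0000 ~ t(6).
Step 5: Two-sided p-value from the t-distribution with 6 df = 1.000000.
Step 6: alpha = 0.05. fail to reject H0.

rho = 0.0000, p = 1.000000, fail to reject H0 at alpha = 0.05.


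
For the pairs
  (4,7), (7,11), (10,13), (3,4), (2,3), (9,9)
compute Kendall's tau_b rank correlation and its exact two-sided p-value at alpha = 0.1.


Step 1: Enumerate the 15 unordered pairs (i,j) with i<j and classify each by sign(x_j-x_i) * sign(y_j-y_i).
  (1,2):dx=+3,dy=+4->C; (1,3):dx=+6,dy=+6->C; (1,4):dx=-1,dy=-3->C; (1,5):dx=-2,dy=-4->C
  (1,6):dx=+5,dy=+2->C; (2,3):dx=+3,dy=+2->C; (2,4):dx=-4,dy=-7->C; (2,5):dx=-5,dy=-8->C
  (2,6):dx=+2,dy=-2->D; (3,4):dx=-7,dy=-9->C; (3,5):dx=-8,dy=-10->C; (3,6):dx=-1,dy=-4->C
  (4,5):dx=-1,dy=-1->C; (4,6):dx=+6,dy=+5->C; (5,6):dx=+7,dy=+6->C
Step 2: C = 14, D = 1, total pairs = 15.
Step 3: tau = (C - D)/(n(n-1)/2) = (14 - 1)/15 = 0.866667.
Step 4: Exact two-sided p-value (enumerate n! = 720 permutations of y under H0): p = 0.016667.
Step 5: alpha = 0.1. reject H0.

tau_b = 0.8667 (C=14, D=1), p = 0.016667, reject H0.


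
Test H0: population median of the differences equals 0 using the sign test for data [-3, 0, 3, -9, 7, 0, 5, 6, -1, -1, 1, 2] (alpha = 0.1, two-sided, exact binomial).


Step 1: Discard zero differences. Original n = 12; n_eff = number of nonzero differences = 10.
Nonzero differences (with sign): -3, +3, -9, +7, +5, +6, -1, -1, +1, +2
Step 2: Count signs: positive = 6, negative = 4.
Step 3: Under H0: P(positive) = 0.5, so the number of positives S ~ Bin(10, 0.5).
Step 4: Two-sided exact p-value = sum of Bin(10,0.5) probabilities at or below the observed probability = 0.753906.
Step 5: alpha = 0.1. fail to reject H0.

n_eff = 10, pos = 6, neg = 4, p = 0.753906, fail to reject H0.


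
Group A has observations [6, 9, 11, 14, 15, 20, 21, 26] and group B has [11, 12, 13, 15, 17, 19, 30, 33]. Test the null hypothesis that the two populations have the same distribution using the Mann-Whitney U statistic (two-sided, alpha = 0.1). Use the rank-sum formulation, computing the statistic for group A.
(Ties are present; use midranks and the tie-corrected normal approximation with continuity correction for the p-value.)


Step 1: Combine and sort all 16 observations; assign midranks.
sorted (value, group): (6,X), (9,X), (11,X), (11,Y), (12,Y), (13,Y), (14,X), (15,X), (15,Y), (17,Y), (19,Y), (20,X), (21,X), (26,X), (30,Y), (33,Y)
ranks: 6->1, 9->2, 11->3.5, 11->3.5, 12->5, 13->6, 14->7, 15->8.5, 15->8.5, 17->10, 19->11, 20->12, 21->13, 26->14, 30->15, 33->16
Step 2: Rank sum for X: R1 = 1 + 2 + 3.5 + 7 + 8.5 + 12 + 13 + 14 = 61.
Step 3: U_X = R1 - n1(n1+1)/2 = 61 - 8*9/2 = 61 - 36 = 25.
       U_Y = n1*n2 - U_X = 64 - 25 = 39.
Step 4: Ties are present, so use the tie-corrected normal approximation (with continuity correction) for the p-value.
Step 5: p-value = 0.494201; compare to alpha = 0.1. fail to reject H0.

U_X = 25, p = 0.494201, fail to reject H0 at alpha = 0.1.


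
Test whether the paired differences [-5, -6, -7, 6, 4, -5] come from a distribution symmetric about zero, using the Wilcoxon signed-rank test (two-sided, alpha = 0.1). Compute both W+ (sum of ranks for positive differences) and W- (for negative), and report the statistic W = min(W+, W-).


Step 1: Drop any zero differences (none here) and take |d_i|.
|d| = [5, 6, 7, 6, 4, 5]
Step 2: Midrank |d_i| (ties get averaged ranks).
ranks: |5|->2.5, |6|->4.5, |7|->6, |6|->4.5, |4|->1, |5|->2.5
Step 3: Attach original signs; sum ranks with positive sign and with negative sign.
W+ = 4.5 + 1 = 5.5
W- = 2.5 + 4.5 + 6 + 2.5 = 15.5
(Check: W+ + W- = 21 should equal n(n+1)/2 = 21.)
Step 4: Test statistic W = min(W+, W-) = 5.5.
Step 5: Ties in |d|, so use the tie-corrected normal approximation.
        E[W] = n(n+1)/4 = 6*7/4 = 10.5.
        Tie groups: |d|=5 (t=2), |d|=6 (t=2); sum(t^3 - t) = 12.
        Var[W] = n(n+1)(2n+1)/24 - sum(t^3-t)/48 = 546/24 - 12/48 = 22.5.
        z = (W - E[W]) / sqrt(Var[W]) = (5.5 - 10.5) / 4.7434 = -1.0541.
        Two-sided p = 2*Phi(z) = 0.291841.
Step 6: alpha = 0.1. fail to reject H0.

W+ = 5.5, W- = 15.5, W = min = 5.5, p = 0.291841, fail to reject H0.


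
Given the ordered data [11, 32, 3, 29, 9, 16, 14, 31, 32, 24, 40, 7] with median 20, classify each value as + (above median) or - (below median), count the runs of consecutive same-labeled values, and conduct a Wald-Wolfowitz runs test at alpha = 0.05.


Step 1: Compute median = 20; label A = above, B = below.
Labels in order: BABABBBAAAAB  (n_A = 6, n_B = 6)
Step 2: Count runs R = 7.
Step 3: Under H0 (random ordering), E[R] = 2*n_A*n_B/(n_A+n_B) + 1 = 2*6*6/12 + 1 = 7.0000.
        Var[R] = 2*n_A*n_B*(2*n_A*n_B - n_A - n_B) / ((n_A+n_B)^2 * (n_A+n_B-1)) = 4320/1584 = 2.7273.
        SD[R] = 1.6514.
Step 4: R = E[R], so z = 0 with no continuity correction.
Step 5: Two-sided p-value via normal approximation = 2*(1 - Phi(|z|)) = 1.000000.
Step 6: alpha = 0.05. fail to reject H0.

R = 7, z = 0.0000, p = 1.000000, fail to reject H0.


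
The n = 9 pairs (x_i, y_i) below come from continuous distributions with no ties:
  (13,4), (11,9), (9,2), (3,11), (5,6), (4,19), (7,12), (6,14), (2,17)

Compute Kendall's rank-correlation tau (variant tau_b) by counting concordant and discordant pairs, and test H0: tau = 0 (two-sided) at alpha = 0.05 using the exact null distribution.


Step 1: Enumerate the 36 unordered pairs (i,j) with i<j and classify each by sign(x_j-x_i) * sign(y_j-y_i).
  (1,2):dx=-2,dy=+5->D; (1,3):dx=-4,dy=-2->C; (1,4):dx=-10,dy=+7->D; (1,5):dx=-8,dy=+2->D
  (1,6):dx=-9,dy=+15->D; (1,7):dx=-6,dy=+8->D; (1,8):dx=-7,dy=+10->D; (1,9):dx=-11,dy=+13->D
  (2,3):dx=-2,dy=-7->C; (2,4):dx=-8,dy=+2->D; (2,5):dx=-6,dy=-3->C; (2,6):dx=-7,dy=+10->D
  (2,7):dx=-4,dy=+3->D; (2,8):dx=-5,dy=+5->D; (2,9):dx=-9,dy=+8->D; (3,4):dx=-6,dy=+9->D
  (3,5):dx=-4,dy=+4->D; (3,6):dx=-5,dy=+17->D; (3,7):dx=-2,dy=+10->D; (3,8):dx=-3,dy=+12->D
  (3,9):dx=-7,dy=+15->D; (4,5):dx=+2,dy=-5->D; (4,6):dx=+1,dy=+8->C; (4,7):dx=+4,dy=+1->C
  (4,8):dx=+3,dy=+3->C; (4,9):dx=-1,dy=+6->D; (5,6):dx=-1,dy=+13->D; (5,7):dx=+2,dy=+6->C
  (5,8):dx=+1,dy=+8->C; (5,9):dx=-3,dy=+11->D; (6,7):dx=+3,dy=-7->D; (6,8):dx=+2,dy=-5->D
  (6,9):dx=-2,dy=-2->C; (7,8):dx=-1,dy=+2->D; (7,9):dx=-5,dy=+5->D; (8,9):dx=-4,dy=+3->D
Step 2: C = 9, D = 27, total pairs = 36.
Step 3: tau = (C - D)/(n(n-1)/2) = (9 - 27)/36 = -0.500000.
Step 4: Exact two-sided p-value (enumerate n! = 362880 permutations of y under H0): p = 0.075176.
Step 5: alpha = 0.05. fail to reject H0.

tau_b = -0.5000 (C=9, D=27), p = 0.075176, fail to reject H0.


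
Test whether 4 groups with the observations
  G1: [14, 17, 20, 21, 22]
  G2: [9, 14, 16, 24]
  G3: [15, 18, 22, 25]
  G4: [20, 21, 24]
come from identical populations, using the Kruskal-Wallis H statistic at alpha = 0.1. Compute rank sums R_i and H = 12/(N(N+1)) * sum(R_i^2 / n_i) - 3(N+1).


Step 1: Combine all N = 16 observations and assign midranks.
sorted (value, group, rank): (9,G2,1), (14,G1,2.5), (14,G2,2.5), (15,G3,4), (16,G2,5), (17,G1,6), (18,G3,7), (20,G1,8.5), (20,G4,8.5), (21,G1,10.5), (21,G4,10.5), (22,G1,12.5), (22,G3,12.5), (24,G2,14.5), (24,G4,14.5), (25,G3,16)
Step 2: Sum ranks within each group.
R_1 = 40 (n_1 = 5)
R_2 = 23 (n_2 = 4)
R_3 = 39.5 (n_3 = 4)
R_4 = 33.5 (n_4 = 3)
Step 3: H = 12/(N(N+1)) * sum(R_i^2/n_i) - 3(N+1)
     = 12/(16*17) * (40^2/5 + 23^2/4 + 39.5^2/4 + 33.5^2/3) - 3*17
     = 0.044118 * 1216.4 - 51
     = 2.664522.
Step 4: Ties present; correction factor C = 1 - 30/(16^3 - 16) = 0.992647. Corrected H = 2.664522 / 0.992647 = 2.684259.
Step 5: Under H0, H ~ chi^2(3); p-value = 0.442909.
Step 6: alpha = 0.1. fail to reject H0.

H = 2.6843, df = 3, p = 0.442909, fail to reject H0.


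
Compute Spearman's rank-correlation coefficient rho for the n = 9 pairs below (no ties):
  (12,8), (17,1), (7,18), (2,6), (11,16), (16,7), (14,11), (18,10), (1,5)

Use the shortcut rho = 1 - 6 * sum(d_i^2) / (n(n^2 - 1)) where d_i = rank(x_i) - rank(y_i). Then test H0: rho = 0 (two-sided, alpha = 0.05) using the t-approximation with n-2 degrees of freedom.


Step 1: Rank x and y separately (midranks; no ties here).
rank(x): 12->5, 17->8, 7->3, 2->2, 11->4, 16->7, 14->6, 18->9, 1->1
rank(y): 8->5, 1->1, 18->9, 6->3, 16->8, 7->4, 11->7, 10->6, 5->2
Step 2: d_i = R_x(i) - R_y(i); compute d_i^2.
  (5-5)^2=0, (8-1)^2=49, (3-9)^2=36, (2-3)^2=1, (4-8)^2=16, (7-4)^2=9, (6-7)^2=1, (9-6)^2=9, (1-2)^2=1
sum(d^2) = 122.
Step 3: rho = 1 - 6*122 / (9*(9^2 - 1)) = 1 - 732/720 = -0.016667.
Step 4: Under H0, t = rho * sqrt((n-2)/(1-rho^2)) = -0.0441 ~ t(7).
Step 5: Two-sided p-value from the t-distribution with 7 df = 0.966055.
Step 6: alpha = 0.05. fail to reject H0.

rho = -0.0167, p = 0.966055, fail to reject H0 at alpha = 0.05.


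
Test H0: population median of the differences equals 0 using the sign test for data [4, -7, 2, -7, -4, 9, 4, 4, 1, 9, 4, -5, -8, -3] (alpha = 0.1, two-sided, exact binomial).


Step 1: Discard zero differences. Original n = 14; n_eff = number of nonzero differences = 14.
Nonzero differences (with sign): +4, -7, +2, -7, -4, +9, +4, +4, +1, +9, +4, -5, -8, -3
Step 2: Count signs: positive = 8, negative = 6.
Step 3: Under H0: P(positive) = 0.5, so the number of positives S ~ Bin(14, 0.5).
Step 4: Two-sided exact p-value = sum of Bin(14,0.5) probabilities at or below the observed probability = 0.790527.
Step 5: alpha = 0.1. fail to reject H0.

n_eff = 14, pos = 8, neg = 6, p = 0.790527, fail to reject H0.


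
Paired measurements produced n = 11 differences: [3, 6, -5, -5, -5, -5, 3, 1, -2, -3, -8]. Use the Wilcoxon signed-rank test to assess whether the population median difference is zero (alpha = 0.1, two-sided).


Step 1: Drop any zero differences (none here) and take |d_i|.
|d| = [3, 6, 5, 5, 5, 5, 3, 1, 2, 3, 8]
Step 2: Midrank |d_i| (ties get averaged ranks).
ranks: |3|->4, |6|->10, |5|->7.5, |5|->7.5, |5|->7.5, |5|->7.5, |3|->4, |1|->1, |2|->2, |3|->4, |8|->11
Step 3: Attach original signs; sum ranks with positive sign and with negative sign.
W+ = 4 + 10 + 4 + 1 = 19
W- = 7.5 + 7.5 + 7.5 + 7.5 + 2 + 4 + 11 = 47
(Check: W+ + W- = 66 should equal n(n+1)/2 = 66.)
Step 4: Test statistic W = min(W+, W-) = 19.
Step 5: Ties in |d|, so use the tie-corrected normal approximation.
        E[W] = n(n+1)/4 = 11*12/4 = 33.
        Tie groups: |d|=3 (t=3), |d|=5 (t=4); sum(t^3 - t) = 84.
        Var[W] = n(n+1)(2n+1)/24 - sum(t^3-t)/48 = 3036/24 - 84/48 = 124.75.
        z = (W - E[W]) / sqrt(Var[W]) = (19 - 33) / 11.1692 = -1.2535.
        Two-sided p = 2*Phi(z) = 0.210041.
Step 6: alpha = 0.1. fail to reject H0.

W+ = 19, W- = 47, W = min = 19, p = 0.210041, fail to reject H0.


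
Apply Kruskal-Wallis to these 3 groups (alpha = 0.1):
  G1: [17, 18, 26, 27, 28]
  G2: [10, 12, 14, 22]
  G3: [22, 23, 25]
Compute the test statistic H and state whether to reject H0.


Step 1: Combine all N = 12 observations and assign midranks.
sorted (value, group, rank): (10,G2,1), (12,G2,2), (14,G2,3), (17,G1,4), (18,G1,5), (22,G2,6.5), (22,G3,6.5), (23,G3,8), (25,G3,9), (26,G1,10), (27,G1,11), (28,G1,12)
Step 2: Sum ranks within each group.
R_1 = 42 (n_1 = 5)
R_2 = 12.5 (n_2 = 4)
R_3 = 23.5 (n_3 = 3)
Step 3: H = 12/(N(N+1)) * sum(R_i^2/n_i) - 3(N+1)
     = 12/(12*13) * (42^2/5 + 12.5^2/4 + 23.5^2/3) - 3*13
     = 0.076923 * 575.946 - 39
     = 5.303526.
Step 4: Ties present; correction factor C = 1 - 6/(12^3 - 12) = 0.996503. Corrected H = 5.303526 / 0.996503 = 5.322135.
Step 5: Under H0, H ~ chi^2(2); p-value = 0.069874.
Step 6: alpha = 0.1. reject H0.

H = 5.3221, df = 2, p = 0.069874, reject H0.


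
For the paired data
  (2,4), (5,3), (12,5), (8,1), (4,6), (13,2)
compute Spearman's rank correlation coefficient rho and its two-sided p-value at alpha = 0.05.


Step 1: Rank x and y separately (midranks; no ties here).
rank(x): 2->1, 5->3, 12->5, 8->4, 4->2, 13->6
rank(y): 4->4, 3->3, 5->5, 1->1, 6->6, 2->2
Step 2: d_i = R_x(i) - R_y(i); compute d_i^2.
  (1-4)^2=9, (3-3)^2=0, (5-5)^2=0, (4-1)^2=9, (2-6)^2=16, (6-2)^2=16
sum(d^2) = 50.
Step 3: rho = 1 - 6*50 / (6*(6^2 - 1)) = 1 - 300/210 = -0.428571.
Step 4: Under H0, t = rho * sqrt((n-2)/(1-rho^2)) = -0.9487 ~ t(4).
Step 5: Two-sided p-value from the t-distribution with 4 df = 0.396501.
Step 6: alpha = 0.05. fail to reject H0.

rho = -0.4286, p = 0.396501, fail to reject H0 at alpha = 0.05.


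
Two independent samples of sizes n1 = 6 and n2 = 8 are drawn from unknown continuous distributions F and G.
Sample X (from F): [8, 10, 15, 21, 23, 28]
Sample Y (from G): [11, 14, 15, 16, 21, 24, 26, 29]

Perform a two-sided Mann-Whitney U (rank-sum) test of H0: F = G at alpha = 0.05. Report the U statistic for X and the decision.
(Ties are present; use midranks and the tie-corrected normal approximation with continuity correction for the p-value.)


Step 1: Combine and sort all 14 observations; assign midranks.
sorted (value, group): (8,X), (10,X), (11,Y), (14,Y), (15,X), (15,Y), (16,Y), (21,X), (21,Y), (23,X), (24,Y), (26,Y), (28,X), (29,Y)
ranks: 8->1, 10->2, 11->3, 14->4, 15->5.5, 15->5.5, 16->7, 21->8.5, 21->8.5, 23->10, 24->11, 26->12, 28->13, 29->14
Step 2: Rank sum for X: R1 = 1 + 2 + 5.5 + 8.5 + 10 + 13 = 40.
Step 3: U_X = R1 - n1(n1+1)/2 = 40 - 6*7/2 = 40 - 21 = 19.
       U_Y = n1*n2 - U_X = 48 - 19 = 29.
Step 4: Ties are present, so use the tie-corrected normal approximation (with continuity correction) for the p-value.
Step 5: p-value = 0.560413; compare to alpha = 0.05. fail to reject H0.

U_X = 19, p = 0.560413, fail to reject H0 at alpha = 0.05.


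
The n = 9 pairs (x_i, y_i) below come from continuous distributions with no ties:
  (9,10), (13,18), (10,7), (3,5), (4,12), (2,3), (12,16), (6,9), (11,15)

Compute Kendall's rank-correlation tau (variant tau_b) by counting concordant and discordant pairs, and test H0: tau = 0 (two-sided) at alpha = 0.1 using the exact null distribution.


Step 1: Enumerate the 36 unordered pairs (i,j) with i<j and classify each by sign(x_j-x_i) * sign(y_j-y_i).
  (1,2):dx=+4,dy=+8->C; (1,3):dx=+1,dy=-3->D; (1,4):dx=-6,dy=-5->C; (1,5):dx=-5,dy=+2->D
  (1,6):dx=-7,dy=-7->C; (1,7):dx=+3,dy=+6->C; (1,8):dx=-3,dy=-1->C; (1,9):dx=+2,dy=+5->C
  (2,3):dx=-3,dy=-11->C; (2,4):dx=-10,dy=-13->C; (2,5):dx=-9,dy=-6->C; (2,6):dx=-11,dy=-15->C
  (2,7):dx=-1,dy=-2->C; (2,8):dx=-7,dy=-9->C; (2,9):dx=-2,dy=-3->C; (3,4):dx=-7,dy=-2->C
  (3,5):dx=-6,dy=+5->D; (3,6):dx=-8,dy=-4->C; (3,7):dx=+2,dy=+9->C; (3,8):dx=-4,dy=+2->D
  (3,9):dx=+1,dy=+8->C; (4,5):dx=+1,dy=+7->C; (4,6):dx=-1,dy=-2->C; (4,7):dx=+9,dy=+11->C
  (4,8):dx=+3,dy=+4->C; (4,9):dx=+8,dy=+10->C; (5,6):dx=-2,dy=-9->C; (5,7):dx=+8,dy=+4->C
  (5,8):dx=+2,dy=-3->D; (5,9):dx=+7,dy=+3->C; (6,7):dx=+10,dy=+13->C; (6,8):dx=+4,dy=+6->C
  (6,9):dx=+9,dy=+12->C; (7,8):dx=-6,dy=-7->C; (7,9):dx=-1,dy=-1->C; (8,9):dx=+5,dy=+6->C
Step 2: C = 31, D = 5, total pairs = 36.
Step 3: tau = (C - D)/(n(n-1)/2) = (31 - 5)/36 = 0.722222.
Step 4: Exact two-sided p-value (enumerate n! = 362880 permutations of y under H0): p = 0.005886.
Step 5: alpha = 0.1. reject H0.

tau_b = 0.7222 (C=31, D=5), p = 0.005886, reject H0.


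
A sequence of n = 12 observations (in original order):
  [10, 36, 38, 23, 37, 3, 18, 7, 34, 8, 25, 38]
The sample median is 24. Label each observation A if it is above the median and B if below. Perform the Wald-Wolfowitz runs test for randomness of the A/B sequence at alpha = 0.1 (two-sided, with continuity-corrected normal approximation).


Step 1: Compute median = 24; label A = above, B = below.
Labels in order: BAABABBBABAA  (n_A = 6, n_B = 6)
Step 2: Count runs R = 8.
Step 3: Under H0 (random ordering), E[R] = 2*n_A*n_B/(n_A+n_B) + 1 = 2*6*6/12 + 1 = 7.0000.
        Var[R] = 2*n_A*n_B*(2*n_A*n_B - n_A - n_B) / ((n_A+n_B)^2 * (n_A+n_B-1)) = 4320/1584 = 2.7273.
        SD[R] = 1.6514.
Step 4: Continuity-corrected z = (R - 0.5 - E[R]) / SD[R] = (8 - 0.5 - 7.0000) / 1.6514 = 0.3028.
Step 5: Two-sided p-value via normal approximation = 2*(1 - Phi(|z|)) = 0.762069.
Step 6: alpha = 0.1. fail to reject H0.

R = 8, z = 0.3028, p = 0.762069, fail to reject H0.


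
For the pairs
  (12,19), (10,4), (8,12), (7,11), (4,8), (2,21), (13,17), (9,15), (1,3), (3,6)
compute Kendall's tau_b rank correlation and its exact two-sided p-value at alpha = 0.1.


Step 1: Enumerate the 45 unordered pairs (i,j) with i<j and classify each by sign(x_j-x_i) * sign(y_j-y_i).
  (1,2):dx=-2,dy=-15->C; (1,3):dx=-4,dy=-7->C; (1,4):dx=-5,dy=-8->C; (1,5):dx=-8,dy=-11->C
  (1,6):dx=-10,dy=+2->D; (1,7):dx=+1,dy=-2->D; (1,8):dx=-3,dy=-4->C; (1,9):dx=-11,dy=-16->C
  (1,10):dx=-9,dy=-13->C; (2,3):dx=-2,dy=+8->D; (2,4):dx=-3,dy=+7->D; (2,5):dx=-6,dy=+4->D
  (2,6):dx=-8,dy=+17->D; (2,7):dx=+3,dy=+13->C; (2,8):dx=-1,dy=+11->D; (2,9):dx=-9,dy=-1->C
  (2,10):dx=-7,dy=+2->D; (3,4):dx=-1,dy=-1->C; (3,5):dx=-4,dy=-4->C; (3,6):dx=-6,dy=+9->D
  (3,7):dx=+5,dy=+5->C; (3,8):dx=+1,dy=+3->C; (3,9):dx=-7,dy=-9->C; (3,10):dx=-5,dy=-6->C
  (4,5):dx=-3,dy=-3->C; (4,6):dx=-5,dy=+10->D; (4,7):dx=+6,dy=+6->C; (4,8):dx=+2,dy=+4->C
  (4,9):dx=-6,dy=-8->C; (4,10):dx=-4,dy=-5->C; (5,6):dx=-2,dy=+13->D; (5,7):dx=+9,dy=+9->C
  (5,8):dx=+5,dy=+7->C; (5,9):dx=-3,dy=-5->C; (5,10):dx=-1,dy=-2->C; (6,7):dx=+11,dy=-4->D
  (6,8):dx=+7,dy=-6->D; (6,9):dx=-1,dy=-18->C; (6,10):dx=+1,dy=-15->D; (7,8):dx=-4,dy=-2->C
  (7,9):dx=-12,dy=-14->C; (7,10):dx=-10,dy=-11->C; (8,9):dx=-8,dy=-12->C; (8,10):dx=-6,dy=-9->C
  (9,10):dx=+2,dy=+3->C
Step 2: C = 31, D = 14, total pairs = 45.
Step 3: tau = (C - D)/(n(n-1)/2) = (31 - 14)/45 = 0.377778.
Step 4: Exact two-sided p-value (enumerate n! = 3628800 permutations of y under H0): p = 0.155742.
Step 5: alpha = 0.1. fail to reject H0.

tau_b = 0.3778 (C=31, D=14), p = 0.155742, fail to reject H0.


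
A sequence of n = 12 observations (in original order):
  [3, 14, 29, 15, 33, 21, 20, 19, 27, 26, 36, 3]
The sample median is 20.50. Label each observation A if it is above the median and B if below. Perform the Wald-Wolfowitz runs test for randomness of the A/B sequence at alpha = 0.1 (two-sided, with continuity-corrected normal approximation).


Step 1: Compute median = 20.50; label A = above, B = below.
Labels in order: BBABAABBAAAB  (n_A = 6, n_B = 6)
Step 2: Count runs R = 7.
Step 3: Under H0 (random ordering), E[R] = 2*n_A*n_B/(n_A+n_B) + 1 = 2*6*6/12 + 1 = 7.0000.
        Var[R] = 2*n_A*n_B*(2*n_A*n_B - n_A - n_B) / ((n_A+n_B)^2 * (n_A+n_B-1)) = 4320/1584 = 2.7273.
        SD[R] = 1.6514.
Step 4: R = E[R], so z = 0 with no continuity correction.
Step 5: Two-sided p-value via normal approximation = 2*(1 - Phi(|z|)) = 1.000000.
Step 6: alpha = 0.1. fail to reject H0.

R = 7, z = 0.0000, p = 1.000000, fail to reject H0.


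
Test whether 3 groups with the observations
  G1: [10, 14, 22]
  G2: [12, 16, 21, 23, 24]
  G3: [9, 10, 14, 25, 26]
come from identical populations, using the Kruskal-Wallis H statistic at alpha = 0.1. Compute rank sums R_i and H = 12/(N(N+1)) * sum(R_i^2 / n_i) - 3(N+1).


Step 1: Combine all N = 13 observations and assign midranks.
sorted (value, group, rank): (9,G3,1), (10,G1,2.5), (10,G3,2.5), (12,G2,4), (14,G1,5.5), (14,G3,5.5), (16,G2,7), (21,G2,8), (22,G1,9), (23,G2,10), (24,G2,11), (25,G3,12), (26,G3,13)
Step 2: Sum ranks within each group.
R_1 = 17 (n_1 = 3)
R_2 = 40 (n_2 = 5)
R_3 = 34 (n_3 = 5)
Step 3: H = 12/(N(N+1)) * sum(R_i^2/n_i) - 3(N+1)
     = 12/(13*14) * (17^2/3 + 40^2/5 + 34^2/5) - 3*14
     = 0.065934 * 647.533 - 42
     = 0.694505.
Step 4: Ties present; correction factor C = 1 - 12/(13^3 - 13) = 0.994505. Corrected H = 0.694505 / 0.994505 = 0.698343.
Step 5: Under H0, H ~ chi^2(2); p-value = 0.705272.
Step 6: alpha = 0.1. fail to reject H0.

H = 0.6983, df = 2, p = 0.705272, fail to reject H0.


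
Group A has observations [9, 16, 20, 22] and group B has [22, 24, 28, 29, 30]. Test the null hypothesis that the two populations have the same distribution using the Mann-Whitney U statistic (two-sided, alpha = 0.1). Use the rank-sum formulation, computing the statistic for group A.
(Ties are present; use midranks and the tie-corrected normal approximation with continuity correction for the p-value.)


Step 1: Combine and sort all 9 observations; assign midranks.
sorted (value, group): (9,X), (16,X), (20,X), (22,X), (22,Y), (24,Y), (28,Y), (29,Y), (30,Y)
ranks: 9->1, 16->2, 20->3, 22->4.5, 22->4.5, 24->6, 28->7, 29->8, 30->9
Step 2: Rank sum for X: R1 = 1 + 2 + 3 + 4.5 = 10.5.
Step 3: U_X = R1 - n1(n1+1)/2 = 10.5 - 4*5/2 = 10.5 - 10 = 0.5.
       U_Y = n1*n2 - U_X = 20 - 0.5 = 19.5.
Step 4: Ties are present, so use the tie-corrected normal approximation (with continuity correction) for the p-value.
Step 5: p-value = 0.026844; compare to alpha = 0.1. reject H0.

U_X = 0.5, p = 0.026844, reject H0 at alpha = 0.1.


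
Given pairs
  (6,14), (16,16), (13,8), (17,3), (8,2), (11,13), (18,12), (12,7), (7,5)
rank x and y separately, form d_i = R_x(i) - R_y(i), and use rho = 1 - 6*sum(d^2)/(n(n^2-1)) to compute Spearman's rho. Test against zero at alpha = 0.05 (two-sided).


Step 1: Rank x and y separately (midranks; no ties here).
rank(x): 6->1, 16->7, 13->6, 17->8, 8->3, 11->4, 18->9, 12->5, 7->2
rank(y): 14->8, 16->9, 8->5, 3->2, 2->1, 13->7, 12->6, 7->4, 5->3
Step 2: d_i = R_x(i) - R_y(i); compute d_i^2.
  (1-8)^2=49, (7-9)^2=4, (6-5)^2=1, (8-2)^2=36, (3-1)^2=4, (4-7)^2=9, (9-6)^2=9, (5-4)^2=1, (2-3)^2=1
sum(d^2) = 114.
Step 3: rho = 1 - 6*114 / (9*(9^2 - 1)) = 1 - 684/720 = 0.050000.
Step 4: Under H0, t = rho * sqrt((n-2)/(1-rho^2)) = 0.1325 ~ t(7).
Step 5: Two-sided p-value from the t-distribution with 7 df = 0.898353.
Step 6: alpha = 0.05. fail to reject H0.

rho = 0.0500, p = 0.898353, fail to reject H0 at alpha = 0.05.


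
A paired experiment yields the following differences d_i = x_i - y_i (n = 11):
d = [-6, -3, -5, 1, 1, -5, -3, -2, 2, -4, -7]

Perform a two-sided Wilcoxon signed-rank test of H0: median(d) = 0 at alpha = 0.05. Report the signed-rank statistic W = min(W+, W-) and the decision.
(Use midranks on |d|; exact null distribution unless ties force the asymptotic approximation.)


Step 1: Drop any zero differences (none here) and take |d_i|.
|d| = [6, 3, 5, 1, 1, 5, 3, 2, 2, 4, 7]
Step 2: Midrank |d_i| (ties get averaged ranks).
ranks: |6|->10, |3|->5.5, |5|->8.5, |1|->1.5, |1|->1.5, |5|->8.5, |3|->5.5, |2|->3.5, |2|->3.5, |4|->7, |7|->11
Step 3: Attach original signs; sum ranks with positive sign and with negative sign.
W+ = 1.5 + 1.5 + 3.5 = 6.5
W- = 10 + 5.5 + 8.5 + 8.5 + 5.5 + 3.5 + 7 + 11 = 59.5
(Check: W+ + W- = 66 should equal n(n+1)/2 = 66.)
Step 4: Test statistic W = min(W+, W-) = 6.5.
Step 5: Ties in |d|, so use the tie-corrected normal approximation.
        E[W] = n(n+1)/4 = 11*12/4 = 33.
        Tie groups: |d|=1 (t=2), |d|=2 (t=2), |d|=3 (t=2), |d|=5 (t=2); sum(t^3 - t) = 24.
        Var[W] = n(n+1)(2n+1)/24 - sum(t^3-t)/48 = 3036/24 - 24/48 = 126.
        z = (W - E[W]) / sqrt(Var[W]) = (6.5 - 33) / 11.2250 = -2.3608.
        Two-sided p = 2*Phi(z) = 0.018235.
Step 6: alpha = 0.05. reject H0.

W+ = 6.5, W- = 59.5, W = min = 6.5, p = 0.018235, reject H0.


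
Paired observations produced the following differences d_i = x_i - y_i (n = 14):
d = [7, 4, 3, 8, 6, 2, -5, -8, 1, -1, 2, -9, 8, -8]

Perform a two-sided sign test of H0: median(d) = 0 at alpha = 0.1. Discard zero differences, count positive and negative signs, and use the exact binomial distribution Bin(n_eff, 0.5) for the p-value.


Step 1: Discard zero differences. Original n = 14; n_eff = number of nonzero differences = 14.
Nonzero differences (with sign): +7, +4, +3, +8, +6, +2, -5, -8, +1, -1, +2, -9, +8, -8
Step 2: Count signs: positive = 9, negative = 5.
Step 3: Under H0: P(positive) = 0.5, so the number of positives S ~ Bin(14, 0.5).
Step 4: Two-sided exact p-value = sum of Bin(14,0.5) probabilities at or below the observed probability = 0.423950.
Step 5: alpha = 0.1. fail to reject H0.

n_eff = 14, pos = 9, neg = 5, p = 0.423950, fail to reject H0.


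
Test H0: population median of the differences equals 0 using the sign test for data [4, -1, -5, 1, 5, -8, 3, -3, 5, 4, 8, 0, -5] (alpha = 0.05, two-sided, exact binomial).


Step 1: Discard zero differences. Original n = 13; n_eff = number of nonzero differences = 12.
Nonzero differences (with sign): +4, -1, -5, +1, +5, -8, +3, -3, +5, +4, +8, -5
Step 2: Count signs: positive = 7, negative = 5.
Step 3: Under H0: P(positive) = 0.5, so the number of positives S ~ Bin(12, 0.5).
Step 4: Two-sided exact p-value = sum of Bin(12,0.5) probabilities at or below the observed probability = 0.774414.
Step 5: alpha = 0.05. fail to reject H0.

n_eff = 12, pos = 7, neg = 5, p = 0.774414, fail to reject H0.


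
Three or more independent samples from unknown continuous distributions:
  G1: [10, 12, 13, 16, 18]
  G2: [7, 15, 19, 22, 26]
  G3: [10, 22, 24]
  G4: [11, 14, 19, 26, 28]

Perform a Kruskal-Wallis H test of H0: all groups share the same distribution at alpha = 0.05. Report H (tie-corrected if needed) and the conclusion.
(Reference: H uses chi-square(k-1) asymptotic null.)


Step 1: Combine all N = 18 observations and assign midranks.
sorted (value, group, rank): (7,G2,1), (10,G1,2.5), (10,G3,2.5), (11,G4,4), (12,G1,5), (13,G1,6), (14,G4,7), (15,G2,8), (16,G1,9), (18,G1,10), (19,G2,11.5), (19,G4,11.5), (22,G2,13.5), (22,G3,13.5), (24,G3,15), (26,G2,16.5), (26,G4,16.5), (28,G4,18)
Step 2: Sum ranks within each group.
R_1 = 32.5 (n_1 = 5)
R_2 = 50.5 (n_2 = 5)
R_3 = 31 (n_3 = 3)
R_4 = 57 (n_4 = 5)
Step 3: H = 12/(N(N+1)) * sum(R_i^2/n_i) - 3(N+1)
     = 12/(18*19) * (32.5^2/5 + 50.5^2/5 + 31^2/3 + 57^2/5) - 3*19
     = 0.035088 * 1691.43 - 57
     = 2.348538.
Step 4: Ties present; correction factor C = 1 - 24/(18^3 - 18) = 0.995872. Corrected H = 2.348538 / 0.995872 = 2.358273.
Step 5: Under H0, H ~ chi^2(3); p-value = 0.501449.
Step 6: alpha = 0.05. fail to reject H0.

H = 2.3583, df = 3, p = 0.501449, fail to reject H0.


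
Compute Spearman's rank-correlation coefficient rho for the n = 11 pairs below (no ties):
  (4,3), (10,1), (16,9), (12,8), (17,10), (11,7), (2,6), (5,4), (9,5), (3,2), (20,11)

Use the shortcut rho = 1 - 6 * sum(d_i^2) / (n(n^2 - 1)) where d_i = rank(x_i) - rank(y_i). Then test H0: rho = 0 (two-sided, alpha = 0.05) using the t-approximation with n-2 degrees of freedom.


Step 1: Rank x and y separately (midranks; no ties here).
rank(x): 4->3, 10->6, 16->9, 12->8, 17->10, 11->7, 2->1, 5->4, 9->5, 3->2, 20->11
rank(y): 3->3, 1->1, 9->9, 8->8, 10->10, 7->7, 6->6, 4->4, 5->5, 2->2, 11->11
Step 2: d_i = R_x(i) - R_y(i); compute d_i^2.
  (3-3)^2=0, (6-1)^2=25, (9-9)^2=0, (8-8)^2=0, (10-10)^2=0, (7-7)^2=0, (1-6)^2=25, (4-4)^2=0, (5-5)^2=0, (2-2)^2=0, (11-11)^2=0
sum(d^2) = 50.
Step 3: rho = 1 - 6*50 / (11*(11^2 - 1)) = 1 - 300/1320 = 0.772727.
Step 4: Under H0, t = rho * sqrt((n-2)/(1-rho^2)) = 3.6522 ~ t(9).
Step 5: Two-sided p-value from the t-distribution with 9 df = 0.005299.
Step 6: alpha = 0.05. reject H0.

rho = 0.7727, p = 0.005299, reject H0 at alpha = 0.05.


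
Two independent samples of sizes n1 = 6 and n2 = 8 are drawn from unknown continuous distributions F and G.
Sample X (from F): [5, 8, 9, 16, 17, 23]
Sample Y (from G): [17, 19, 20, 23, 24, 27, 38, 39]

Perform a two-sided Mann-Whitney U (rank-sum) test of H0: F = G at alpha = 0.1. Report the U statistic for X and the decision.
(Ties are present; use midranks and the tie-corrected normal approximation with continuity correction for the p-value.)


Step 1: Combine and sort all 14 observations; assign midranks.
sorted (value, group): (5,X), (8,X), (9,X), (16,X), (17,X), (17,Y), (19,Y), (20,Y), (23,X), (23,Y), (24,Y), (27,Y), (38,Y), (39,Y)
ranks: 5->1, 8->2, 9->3, 16->4, 17->5.5, 17->5.5, 19->7, 20->8, 23->9.5, 23->9.5, 24->11, 27->12, 38->13, 39->14
Step 2: Rank sum for X: R1 = 1 + 2 + 3 + 4 + 5.5 + 9.5 = 25.
Step 3: U_X = R1 - n1(n1+1)/2 = 25 - 6*7/2 = 25 - 21 = 4.
       U_Y = n1*n2 - U_X = 48 - 4 = 44.
Step 4: Ties are present, so use the tie-corrected normal approximation (with continuity correction) for the p-value.
Step 5: p-value = 0.011636; compare to alpha = 0.1. reject H0.

U_X = 4, p = 0.011636, reject H0 at alpha = 0.1.


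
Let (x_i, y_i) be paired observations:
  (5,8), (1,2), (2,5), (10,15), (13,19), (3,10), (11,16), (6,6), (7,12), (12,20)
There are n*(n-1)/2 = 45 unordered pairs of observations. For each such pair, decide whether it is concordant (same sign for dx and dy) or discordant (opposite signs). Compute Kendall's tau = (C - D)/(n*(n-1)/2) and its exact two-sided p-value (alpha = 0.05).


Step 1: Enumerate the 45 unordered pairs (i,j) with i<j and classify each by sign(x_j-x_i) * sign(y_j-y_i).
  (1,2):dx=-4,dy=-6->C; (1,3):dx=-3,dy=-3->C; (1,4):dx=+5,dy=+7->C; (1,5):dx=+8,dy=+11->C
  (1,6):dx=-2,dy=+2->D; (1,7):dx=+6,dy=+8->C; (1,8):dx=+1,dy=-2->D; (1,9):dx=+2,dy=+4->C
  (1,10):dx=+7,dy=+12->C; (2,3):dx=+1,dy=+3->C; (2,4):dx=+9,dy=+13->C; (2,5):dx=+12,dy=+17->C
  (2,6):dx=+2,dy=+8->C; (2,7):dx=+10,dy=+14->C; (2,8):dx=+5,dy=+4->C; (2,9):dx=+6,dy=+10->C
  (2,10):dx=+11,dy=+18->C; (3,4):dx=+8,dy=+10->C; (3,5):dx=+11,dy=+14->C; (3,6):dx=+1,dy=+5->C
  (3,7):dx=+9,dy=+11->C; (3,8):dx=+4,dy=+1->C; (3,9):dx=+5,dy=+7->C; (3,10):dx=+10,dy=+15->C
  (4,5):dx=+3,dy=+4->C; (4,6):dx=-7,dy=-5->C; (4,7):dx=+1,dy=+1->C; (4,8):dx=-4,dy=-9->C
  (4,9):dx=-3,dy=-3->C; (4,10):dx=+2,dy=+5->C; (5,6):dx=-10,dy=-9->C; (5,7):dx=-2,dy=-3->C
  (5,8):dx=-7,dy=-13->C; (5,9):dx=-6,dy=-7->C; (5,10):dx=-1,dy=+1->D; (6,7):dx=+8,dy=+6->C
  (6,8):dx=+3,dy=-4->D; (6,9):dx=+4,dy=+2->C; (6,10):dx=+9,dy=+10->C; (7,8):dx=-5,dy=-10->C
  (7,9):dx=-4,dy=-4->C; (7,10):dx=+1,dy=+4->C; (8,9):dx=+1,dy=+6->C; (8,10):dx=+6,dy=+14->C
  (9,10):dx=+5,dy=+8->C
Step 2: C = 41, D = 4, total pairs = 45.
Step 3: tau = (C - D)/(n(n-1)/2) = (41 - 4)/45 = 0.822222.
Step 4: Exact two-sided p-value (enumerate n! = 3628800 permutations of y under H0): p = 0.000358.
Step 5: alpha = 0.05. reject H0.

tau_b = 0.8222 (C=41, D=4), p = 0.000358, reject H0.
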